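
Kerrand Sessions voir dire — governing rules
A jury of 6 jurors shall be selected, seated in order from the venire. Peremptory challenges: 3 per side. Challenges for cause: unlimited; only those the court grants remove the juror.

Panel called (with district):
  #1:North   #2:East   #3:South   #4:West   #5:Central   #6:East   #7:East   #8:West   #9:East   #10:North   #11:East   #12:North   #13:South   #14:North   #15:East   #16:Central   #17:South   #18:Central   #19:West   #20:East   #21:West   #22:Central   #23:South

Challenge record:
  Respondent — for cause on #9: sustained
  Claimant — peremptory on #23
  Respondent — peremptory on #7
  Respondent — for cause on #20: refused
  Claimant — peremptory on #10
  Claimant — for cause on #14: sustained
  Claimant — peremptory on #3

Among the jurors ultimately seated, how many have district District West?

2

Removed: #3, #7, #9, #10, #14, #23.
Seated jurors 1–6: #1, #2, #4, #5, #6, #8.
Of those, in District West: #4, #8 → 2.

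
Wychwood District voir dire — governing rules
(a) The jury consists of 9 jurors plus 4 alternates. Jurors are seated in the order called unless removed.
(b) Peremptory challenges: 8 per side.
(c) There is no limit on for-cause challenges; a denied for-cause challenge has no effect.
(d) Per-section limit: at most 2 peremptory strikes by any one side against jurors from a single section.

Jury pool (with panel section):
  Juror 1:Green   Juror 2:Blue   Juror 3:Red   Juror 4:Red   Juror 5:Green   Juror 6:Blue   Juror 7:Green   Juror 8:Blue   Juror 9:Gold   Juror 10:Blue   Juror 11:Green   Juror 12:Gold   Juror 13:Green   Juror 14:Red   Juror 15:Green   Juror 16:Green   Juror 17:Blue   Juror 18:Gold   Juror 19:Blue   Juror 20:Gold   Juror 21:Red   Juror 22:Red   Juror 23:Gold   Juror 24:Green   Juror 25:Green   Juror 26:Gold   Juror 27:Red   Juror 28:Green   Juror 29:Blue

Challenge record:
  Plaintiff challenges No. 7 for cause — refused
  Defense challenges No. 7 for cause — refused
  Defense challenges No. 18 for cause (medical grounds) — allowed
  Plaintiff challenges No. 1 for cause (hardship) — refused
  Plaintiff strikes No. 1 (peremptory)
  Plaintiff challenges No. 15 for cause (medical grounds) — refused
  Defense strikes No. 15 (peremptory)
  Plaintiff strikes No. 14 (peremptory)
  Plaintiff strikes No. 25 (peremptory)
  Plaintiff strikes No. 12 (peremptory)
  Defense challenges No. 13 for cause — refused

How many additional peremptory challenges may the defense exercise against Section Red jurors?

2

Defense peremptories so far: #15 — 1 of 8 used, 7 left overall.
Against Section Red: none yet — per-section cap 2 leaves 2.
Binding limit: min(7, 2) = 2.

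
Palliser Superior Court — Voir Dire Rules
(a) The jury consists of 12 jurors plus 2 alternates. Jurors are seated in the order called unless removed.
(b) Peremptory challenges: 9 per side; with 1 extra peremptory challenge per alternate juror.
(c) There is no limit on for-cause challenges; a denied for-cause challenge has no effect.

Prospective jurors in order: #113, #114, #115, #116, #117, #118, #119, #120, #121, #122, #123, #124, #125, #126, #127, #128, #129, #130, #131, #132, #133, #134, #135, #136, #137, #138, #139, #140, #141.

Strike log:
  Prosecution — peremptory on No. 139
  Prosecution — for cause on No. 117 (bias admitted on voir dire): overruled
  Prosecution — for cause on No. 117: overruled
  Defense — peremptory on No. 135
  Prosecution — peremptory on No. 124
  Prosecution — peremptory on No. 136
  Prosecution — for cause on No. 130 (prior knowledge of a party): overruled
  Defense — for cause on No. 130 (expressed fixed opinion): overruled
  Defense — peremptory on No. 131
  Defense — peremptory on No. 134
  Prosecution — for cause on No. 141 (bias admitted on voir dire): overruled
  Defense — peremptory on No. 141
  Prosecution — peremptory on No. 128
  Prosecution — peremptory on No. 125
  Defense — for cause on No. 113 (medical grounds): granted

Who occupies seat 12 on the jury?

Removed: #113, #124, #125, #128, #131, #134, #135, #136, #139, #141. (#117, #130 stay — for-cause denied.)
Seating in order: seats 1–12 → #114, #115, #116, #117, #118, #119, #120, #121, #122, #123, #126, #127; alternates → #129, #130.
So seat 12 is #127.

127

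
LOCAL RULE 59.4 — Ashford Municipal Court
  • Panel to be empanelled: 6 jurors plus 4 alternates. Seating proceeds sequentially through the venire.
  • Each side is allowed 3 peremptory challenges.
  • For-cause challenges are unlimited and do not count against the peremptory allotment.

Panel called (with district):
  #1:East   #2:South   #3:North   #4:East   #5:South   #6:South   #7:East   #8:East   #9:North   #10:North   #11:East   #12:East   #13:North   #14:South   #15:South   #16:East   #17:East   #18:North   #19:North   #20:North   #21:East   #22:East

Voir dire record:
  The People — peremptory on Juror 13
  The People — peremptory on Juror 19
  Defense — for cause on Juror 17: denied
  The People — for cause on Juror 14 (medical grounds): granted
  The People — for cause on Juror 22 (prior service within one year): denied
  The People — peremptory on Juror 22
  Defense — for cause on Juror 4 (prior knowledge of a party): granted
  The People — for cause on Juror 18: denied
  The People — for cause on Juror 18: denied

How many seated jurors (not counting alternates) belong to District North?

1

Removed: #4, #13, #14, #19, #22.
Seated jurors 1–6: #1, #2, #3, #5, #6, #7 (alternates #8, #9, #10, #11 not counted).
Of those, in District North: #3 → 1.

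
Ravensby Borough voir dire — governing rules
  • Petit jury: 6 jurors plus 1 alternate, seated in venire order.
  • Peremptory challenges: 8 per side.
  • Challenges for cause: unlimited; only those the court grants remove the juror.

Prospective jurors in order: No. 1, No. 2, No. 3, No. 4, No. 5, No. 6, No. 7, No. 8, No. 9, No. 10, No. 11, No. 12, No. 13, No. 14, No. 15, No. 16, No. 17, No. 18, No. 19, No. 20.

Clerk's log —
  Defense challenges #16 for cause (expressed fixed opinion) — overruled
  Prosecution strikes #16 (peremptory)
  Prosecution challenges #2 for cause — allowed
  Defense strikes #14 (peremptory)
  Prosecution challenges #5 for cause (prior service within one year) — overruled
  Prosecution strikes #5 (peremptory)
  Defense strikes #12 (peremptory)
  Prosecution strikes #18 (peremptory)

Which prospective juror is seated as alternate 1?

Removed: #2, #5, #12, #14, #16, #18.
Filling seats in venire order through position 7: #1, #3, #4, #6, #7, #8, #9.
So alternate 1 is #9.

9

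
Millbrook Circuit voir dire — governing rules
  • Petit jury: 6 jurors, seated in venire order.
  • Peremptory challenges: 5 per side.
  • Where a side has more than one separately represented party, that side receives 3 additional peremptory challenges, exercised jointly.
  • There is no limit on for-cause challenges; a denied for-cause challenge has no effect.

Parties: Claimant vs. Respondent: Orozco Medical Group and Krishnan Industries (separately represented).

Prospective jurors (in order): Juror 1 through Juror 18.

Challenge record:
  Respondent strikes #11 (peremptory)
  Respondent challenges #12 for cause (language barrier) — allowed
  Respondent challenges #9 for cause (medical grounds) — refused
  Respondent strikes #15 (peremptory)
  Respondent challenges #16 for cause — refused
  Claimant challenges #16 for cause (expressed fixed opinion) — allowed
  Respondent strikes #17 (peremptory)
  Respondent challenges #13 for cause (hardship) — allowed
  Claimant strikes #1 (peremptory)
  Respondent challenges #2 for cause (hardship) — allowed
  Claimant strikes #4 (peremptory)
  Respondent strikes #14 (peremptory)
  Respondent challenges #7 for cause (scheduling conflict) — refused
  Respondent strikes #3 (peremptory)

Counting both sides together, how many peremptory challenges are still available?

Claimant allotment: 5. Respondent allotment: 5 base + 3 multi-party = 8.
Claimant peremptories used: #1, #4 — 2 (the for-cause on #16 doesn't count).
Respondent peremptories used: #11, #15, #17, #14, #3 — 5 (for-cause on #12, #9, #16, #13, #2, #7 don't count).
Remaining: (5 − 2) + (8 − 5) = 6.

6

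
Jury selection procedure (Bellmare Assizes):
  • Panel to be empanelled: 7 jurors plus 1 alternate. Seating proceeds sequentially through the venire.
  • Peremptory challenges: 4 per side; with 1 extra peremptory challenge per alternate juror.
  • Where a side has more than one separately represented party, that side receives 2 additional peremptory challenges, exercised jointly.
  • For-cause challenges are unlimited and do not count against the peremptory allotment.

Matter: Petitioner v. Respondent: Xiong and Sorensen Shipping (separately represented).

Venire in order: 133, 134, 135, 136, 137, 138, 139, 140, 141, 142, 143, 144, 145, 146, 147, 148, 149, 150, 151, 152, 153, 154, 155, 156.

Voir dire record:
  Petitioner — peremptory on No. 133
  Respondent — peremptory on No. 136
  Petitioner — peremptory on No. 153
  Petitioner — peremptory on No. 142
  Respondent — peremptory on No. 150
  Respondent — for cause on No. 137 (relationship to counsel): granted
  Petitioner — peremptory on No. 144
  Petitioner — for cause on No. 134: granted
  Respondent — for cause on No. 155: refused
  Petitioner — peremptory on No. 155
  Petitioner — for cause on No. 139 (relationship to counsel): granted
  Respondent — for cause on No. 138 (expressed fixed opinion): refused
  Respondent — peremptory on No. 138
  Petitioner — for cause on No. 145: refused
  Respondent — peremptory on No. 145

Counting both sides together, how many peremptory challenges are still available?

Petitioner allotment: 4 base + 1 × 1 alternate = 5. Respondent allotment: 4 base + 1 × 1 alternate + 2 multi-party = 7.
Petitioner peremptories used: #133, #153, #142, #144, #155 — 5 (for-cause on #134, #139, #145 don't count).
Respondent peremptories used: #136, #150, #138, #145 — 4 (for-cause on #137, #155, #138 don't count).
Remaining: (5 − 5) + (7 − 4) = 3.

3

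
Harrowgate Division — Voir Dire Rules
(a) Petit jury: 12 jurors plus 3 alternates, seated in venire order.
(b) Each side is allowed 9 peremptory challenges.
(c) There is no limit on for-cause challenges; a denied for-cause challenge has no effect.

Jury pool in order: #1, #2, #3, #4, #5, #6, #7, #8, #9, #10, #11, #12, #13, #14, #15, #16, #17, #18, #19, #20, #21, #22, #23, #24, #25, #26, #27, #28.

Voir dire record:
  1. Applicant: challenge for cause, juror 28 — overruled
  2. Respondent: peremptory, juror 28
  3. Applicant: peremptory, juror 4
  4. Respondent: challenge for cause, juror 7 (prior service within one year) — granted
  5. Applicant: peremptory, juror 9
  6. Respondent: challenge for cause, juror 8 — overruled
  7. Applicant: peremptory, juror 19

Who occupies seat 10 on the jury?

13

Removed: #4, #7, #9, #19, #28. (#8 stays — for-cause denied.)
Seating in order: seats 1–12 → #1, #2, #3, #5, #6, #8, #10, #11, #12, #13, #14, #15; alternates → #16, #17, #18.
So seat 10 is #13.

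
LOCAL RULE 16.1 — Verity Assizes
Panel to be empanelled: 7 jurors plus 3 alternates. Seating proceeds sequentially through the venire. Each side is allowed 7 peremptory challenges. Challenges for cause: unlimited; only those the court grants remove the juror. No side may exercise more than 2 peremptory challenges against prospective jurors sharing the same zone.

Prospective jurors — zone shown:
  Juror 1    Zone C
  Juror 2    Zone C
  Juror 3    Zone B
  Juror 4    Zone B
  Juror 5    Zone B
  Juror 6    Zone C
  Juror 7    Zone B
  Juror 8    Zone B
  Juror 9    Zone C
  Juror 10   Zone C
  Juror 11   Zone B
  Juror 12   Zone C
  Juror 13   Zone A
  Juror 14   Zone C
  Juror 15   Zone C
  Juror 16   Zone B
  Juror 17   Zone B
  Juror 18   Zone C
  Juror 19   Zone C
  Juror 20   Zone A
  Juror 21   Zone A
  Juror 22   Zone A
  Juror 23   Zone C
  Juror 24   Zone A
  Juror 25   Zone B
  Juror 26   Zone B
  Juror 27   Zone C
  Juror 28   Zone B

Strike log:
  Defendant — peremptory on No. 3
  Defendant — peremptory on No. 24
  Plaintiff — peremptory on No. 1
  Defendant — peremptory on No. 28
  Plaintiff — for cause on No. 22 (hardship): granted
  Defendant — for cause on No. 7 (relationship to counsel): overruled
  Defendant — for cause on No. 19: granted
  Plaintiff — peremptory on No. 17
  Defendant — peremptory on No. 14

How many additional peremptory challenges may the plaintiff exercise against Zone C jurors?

Plaintiff peremptories so far: #1, #17 — 2 of 7 used, 5 left overall.
Against Zone C: #1 — 1 used; per-zone cap 2 leaves 1.
Binding limit: min(5, 1) = 1.

1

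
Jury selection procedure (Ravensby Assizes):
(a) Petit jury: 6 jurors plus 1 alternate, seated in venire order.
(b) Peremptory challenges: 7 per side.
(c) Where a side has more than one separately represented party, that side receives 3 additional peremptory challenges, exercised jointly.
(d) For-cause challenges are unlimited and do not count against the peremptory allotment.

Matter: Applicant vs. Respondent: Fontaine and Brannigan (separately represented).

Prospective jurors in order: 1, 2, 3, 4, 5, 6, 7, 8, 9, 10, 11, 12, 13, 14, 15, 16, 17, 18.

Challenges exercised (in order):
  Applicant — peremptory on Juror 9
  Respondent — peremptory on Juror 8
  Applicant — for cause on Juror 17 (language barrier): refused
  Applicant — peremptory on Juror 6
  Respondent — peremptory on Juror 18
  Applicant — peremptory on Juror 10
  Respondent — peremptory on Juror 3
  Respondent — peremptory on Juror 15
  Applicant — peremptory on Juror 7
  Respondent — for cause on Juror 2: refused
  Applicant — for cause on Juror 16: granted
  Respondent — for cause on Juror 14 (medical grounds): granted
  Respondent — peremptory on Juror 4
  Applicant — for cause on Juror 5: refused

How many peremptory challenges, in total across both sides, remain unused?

8

Applicant allotment: 7. Respondent allotment: 7 base + 3 multi-party = 10.
Applicant peremptories used: #9, #6, #10, #7 — 4 (for-cause on #17, #16, #5 don't count).
Respondent peremptories used: #8, #18, #3, #15, #4 — 5 (for-cause on #2, #14 don't count).
Remaining: (7 − 4) + (10 − 5) = 8.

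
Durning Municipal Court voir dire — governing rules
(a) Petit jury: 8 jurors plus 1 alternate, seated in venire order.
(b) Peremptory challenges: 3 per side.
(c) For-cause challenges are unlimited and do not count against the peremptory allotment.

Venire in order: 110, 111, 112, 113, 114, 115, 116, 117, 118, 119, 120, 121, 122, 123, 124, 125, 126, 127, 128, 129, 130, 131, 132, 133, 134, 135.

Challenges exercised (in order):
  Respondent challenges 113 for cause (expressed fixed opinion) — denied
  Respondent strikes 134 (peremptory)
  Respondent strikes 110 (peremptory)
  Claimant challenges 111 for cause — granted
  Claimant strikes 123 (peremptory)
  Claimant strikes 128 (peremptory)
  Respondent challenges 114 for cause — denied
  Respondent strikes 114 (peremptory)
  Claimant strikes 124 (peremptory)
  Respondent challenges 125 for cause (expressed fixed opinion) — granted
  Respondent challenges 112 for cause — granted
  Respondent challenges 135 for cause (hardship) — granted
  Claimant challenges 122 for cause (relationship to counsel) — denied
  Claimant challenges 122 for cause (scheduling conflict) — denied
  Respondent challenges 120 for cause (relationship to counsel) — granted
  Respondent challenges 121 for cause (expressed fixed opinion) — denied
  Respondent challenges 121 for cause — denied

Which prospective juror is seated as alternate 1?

126

Removed: #110, #111, #112, #114, #120, #123, #124, #125, #128, #134, #135. (#113, #121, #122 stay — for-cause denied.)
Seating in order: seats 1–8 → #113, #115, #116, #117, #118, #119, #121, #122; alternates → #126.
So alternate 1 is #126.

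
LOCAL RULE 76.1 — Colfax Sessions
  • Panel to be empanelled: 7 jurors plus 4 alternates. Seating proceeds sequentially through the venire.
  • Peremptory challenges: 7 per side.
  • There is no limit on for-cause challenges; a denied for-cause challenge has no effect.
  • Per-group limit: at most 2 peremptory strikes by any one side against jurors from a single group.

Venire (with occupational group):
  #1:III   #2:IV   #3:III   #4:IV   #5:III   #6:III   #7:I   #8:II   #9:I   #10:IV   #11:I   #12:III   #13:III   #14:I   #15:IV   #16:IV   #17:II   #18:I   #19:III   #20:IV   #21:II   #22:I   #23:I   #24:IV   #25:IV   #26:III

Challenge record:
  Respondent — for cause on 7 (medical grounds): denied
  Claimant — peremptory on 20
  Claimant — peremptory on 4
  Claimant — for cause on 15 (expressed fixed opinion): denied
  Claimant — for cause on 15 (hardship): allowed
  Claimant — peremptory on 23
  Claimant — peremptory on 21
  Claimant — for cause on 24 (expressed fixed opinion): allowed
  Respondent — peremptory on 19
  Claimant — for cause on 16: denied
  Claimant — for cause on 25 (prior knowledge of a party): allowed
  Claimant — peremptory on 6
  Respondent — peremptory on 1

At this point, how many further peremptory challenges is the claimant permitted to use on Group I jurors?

Claimant peremptories so far: #20, #4, #23, #21, #6 — 5 of 7 used, 2 left overall.
Against Group I: #23 — 1 used; per-group cap 2 leaves 1.
Binding limit: min(2, 1) = 1.

1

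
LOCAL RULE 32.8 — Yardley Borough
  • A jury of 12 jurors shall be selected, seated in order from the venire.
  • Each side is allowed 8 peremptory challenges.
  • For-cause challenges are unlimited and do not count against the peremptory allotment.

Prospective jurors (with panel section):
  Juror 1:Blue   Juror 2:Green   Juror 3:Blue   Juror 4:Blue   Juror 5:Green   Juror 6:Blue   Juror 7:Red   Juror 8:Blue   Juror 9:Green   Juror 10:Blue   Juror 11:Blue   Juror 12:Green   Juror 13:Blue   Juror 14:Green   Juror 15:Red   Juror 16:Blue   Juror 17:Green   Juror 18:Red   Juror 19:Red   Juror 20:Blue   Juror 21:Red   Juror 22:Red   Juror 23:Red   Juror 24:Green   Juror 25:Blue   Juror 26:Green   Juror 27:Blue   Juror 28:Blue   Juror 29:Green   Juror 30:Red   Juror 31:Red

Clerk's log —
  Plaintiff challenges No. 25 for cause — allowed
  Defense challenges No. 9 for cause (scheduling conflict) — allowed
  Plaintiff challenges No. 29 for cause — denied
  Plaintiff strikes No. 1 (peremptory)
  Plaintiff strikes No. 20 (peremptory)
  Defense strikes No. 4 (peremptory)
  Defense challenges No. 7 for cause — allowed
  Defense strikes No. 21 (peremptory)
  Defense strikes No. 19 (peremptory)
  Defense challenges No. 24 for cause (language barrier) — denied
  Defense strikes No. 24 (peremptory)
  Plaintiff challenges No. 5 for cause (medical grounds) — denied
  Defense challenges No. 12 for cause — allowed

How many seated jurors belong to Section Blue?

7

Removed: #1, #4, #7, #9, #12, #19, #20, #21, #24, #25.
Seated jurors 1–12: #2, #3, #5, #6, #8, #10, #11, #13, #14, #15, #16, #17.
Of those, in Section Blue: #3, #6, #8, #10, #11, #13, #16 → 7.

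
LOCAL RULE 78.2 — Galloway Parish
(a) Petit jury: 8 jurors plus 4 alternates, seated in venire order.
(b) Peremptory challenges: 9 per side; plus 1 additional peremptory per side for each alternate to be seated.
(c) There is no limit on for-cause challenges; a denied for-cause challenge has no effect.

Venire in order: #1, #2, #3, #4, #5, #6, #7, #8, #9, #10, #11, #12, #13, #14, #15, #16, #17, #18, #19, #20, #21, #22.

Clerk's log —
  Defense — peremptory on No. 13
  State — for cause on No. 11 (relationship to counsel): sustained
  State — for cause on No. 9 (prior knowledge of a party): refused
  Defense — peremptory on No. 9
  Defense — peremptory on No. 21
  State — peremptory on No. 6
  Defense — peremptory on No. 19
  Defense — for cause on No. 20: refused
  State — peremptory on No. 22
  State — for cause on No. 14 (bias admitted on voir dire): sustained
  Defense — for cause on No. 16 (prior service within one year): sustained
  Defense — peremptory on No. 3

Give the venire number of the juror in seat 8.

Removed: #3, #6, #9, #11, #13, #14, #16, #19, #21, #22. (#20 stays — for-cause denied.)
Seating in order: seats 1–8 → #1, #2, #4, #5, #7, #8, #10, #12; alternates → #15, #17, #18, #20.
So seat 8 is #12.

12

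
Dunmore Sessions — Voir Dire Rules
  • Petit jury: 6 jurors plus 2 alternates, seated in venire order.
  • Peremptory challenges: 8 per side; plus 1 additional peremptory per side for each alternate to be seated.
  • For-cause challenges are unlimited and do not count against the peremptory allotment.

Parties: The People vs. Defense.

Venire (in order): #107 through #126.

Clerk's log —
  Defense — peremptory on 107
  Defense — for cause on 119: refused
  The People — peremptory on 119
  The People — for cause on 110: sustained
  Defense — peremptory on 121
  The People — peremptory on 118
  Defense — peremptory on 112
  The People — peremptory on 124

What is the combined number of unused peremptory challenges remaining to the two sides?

The People allotment: 8 base + 1 × 2 alternates = 10. Defense allotment: 8 base + 1 × 2 alternates = 10.
The People peremptories used: #119, #118, #124 — 3 (the for-cause on #110 doesn't count).
Defense peremptories used: #107, #121, #112 — 3 (the for-cause on #119 doesn't count).
Remaining: (10 − 3) + (10 − 3) = 14.

14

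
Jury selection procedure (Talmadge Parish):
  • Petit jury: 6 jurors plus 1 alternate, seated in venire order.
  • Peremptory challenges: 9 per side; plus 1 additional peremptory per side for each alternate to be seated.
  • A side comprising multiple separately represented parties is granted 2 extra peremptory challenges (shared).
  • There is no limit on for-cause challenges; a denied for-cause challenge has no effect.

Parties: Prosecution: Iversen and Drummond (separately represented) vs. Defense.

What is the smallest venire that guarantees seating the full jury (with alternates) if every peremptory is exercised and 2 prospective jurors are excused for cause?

Seats to fill: 6 + 1 alternates = 7.
Peremptories — Prosecution: 9 + 1×1 + 2 = 12; Defense: 9 + 1×1 = 10; total 22.
For-cause removals: 2.
Minimum venire: 7 + 22 + 2 = 31.

31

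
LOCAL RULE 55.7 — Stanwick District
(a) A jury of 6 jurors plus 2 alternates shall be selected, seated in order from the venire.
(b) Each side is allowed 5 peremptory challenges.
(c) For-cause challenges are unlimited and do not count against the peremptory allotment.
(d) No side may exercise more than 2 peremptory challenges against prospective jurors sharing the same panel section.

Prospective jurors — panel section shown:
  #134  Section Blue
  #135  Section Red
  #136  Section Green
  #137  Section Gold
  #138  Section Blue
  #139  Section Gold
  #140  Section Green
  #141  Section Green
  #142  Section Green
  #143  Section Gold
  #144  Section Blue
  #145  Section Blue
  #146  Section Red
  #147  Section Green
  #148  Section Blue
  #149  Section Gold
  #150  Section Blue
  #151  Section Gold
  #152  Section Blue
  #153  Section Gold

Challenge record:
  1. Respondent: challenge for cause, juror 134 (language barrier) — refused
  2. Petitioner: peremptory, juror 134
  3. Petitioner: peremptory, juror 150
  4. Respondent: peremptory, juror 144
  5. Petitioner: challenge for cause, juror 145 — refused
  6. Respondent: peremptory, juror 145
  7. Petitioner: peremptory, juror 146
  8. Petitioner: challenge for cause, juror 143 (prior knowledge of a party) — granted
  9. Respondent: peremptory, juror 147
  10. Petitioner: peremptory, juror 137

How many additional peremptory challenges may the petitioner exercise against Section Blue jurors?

Petitioner peremptories so far: #134, #150, #146, #137 — 4 of 5 used, 1 left overall.
Against Section Blue: #134, #150 — 2 used; per-section cap 2 leaves 0.
Binding limit: min(1, 0) = 0.

0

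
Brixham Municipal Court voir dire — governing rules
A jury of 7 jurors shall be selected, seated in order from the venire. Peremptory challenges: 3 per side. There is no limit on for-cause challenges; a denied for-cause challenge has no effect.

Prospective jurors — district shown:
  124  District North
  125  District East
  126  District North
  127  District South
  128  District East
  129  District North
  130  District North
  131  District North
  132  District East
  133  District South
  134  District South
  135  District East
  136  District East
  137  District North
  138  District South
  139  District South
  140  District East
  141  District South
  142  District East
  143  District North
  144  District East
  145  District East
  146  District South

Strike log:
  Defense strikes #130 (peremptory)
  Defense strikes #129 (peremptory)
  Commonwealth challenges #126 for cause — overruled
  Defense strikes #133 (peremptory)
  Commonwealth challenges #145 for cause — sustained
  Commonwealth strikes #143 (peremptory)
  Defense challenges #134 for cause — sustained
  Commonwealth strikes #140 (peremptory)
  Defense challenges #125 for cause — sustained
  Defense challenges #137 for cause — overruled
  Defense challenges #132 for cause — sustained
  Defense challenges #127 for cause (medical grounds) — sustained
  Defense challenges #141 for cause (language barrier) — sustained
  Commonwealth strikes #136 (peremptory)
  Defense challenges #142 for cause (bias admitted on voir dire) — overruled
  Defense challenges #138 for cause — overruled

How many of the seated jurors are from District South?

Removed: #125, #127, #129, #130, #132, #133, #134, #136, #140, #141, #143, #145.
Seated jurors 1–7: #124, #126, #128, #131, #135, #137, #138.
Of those, in District South: #138 → 1.

1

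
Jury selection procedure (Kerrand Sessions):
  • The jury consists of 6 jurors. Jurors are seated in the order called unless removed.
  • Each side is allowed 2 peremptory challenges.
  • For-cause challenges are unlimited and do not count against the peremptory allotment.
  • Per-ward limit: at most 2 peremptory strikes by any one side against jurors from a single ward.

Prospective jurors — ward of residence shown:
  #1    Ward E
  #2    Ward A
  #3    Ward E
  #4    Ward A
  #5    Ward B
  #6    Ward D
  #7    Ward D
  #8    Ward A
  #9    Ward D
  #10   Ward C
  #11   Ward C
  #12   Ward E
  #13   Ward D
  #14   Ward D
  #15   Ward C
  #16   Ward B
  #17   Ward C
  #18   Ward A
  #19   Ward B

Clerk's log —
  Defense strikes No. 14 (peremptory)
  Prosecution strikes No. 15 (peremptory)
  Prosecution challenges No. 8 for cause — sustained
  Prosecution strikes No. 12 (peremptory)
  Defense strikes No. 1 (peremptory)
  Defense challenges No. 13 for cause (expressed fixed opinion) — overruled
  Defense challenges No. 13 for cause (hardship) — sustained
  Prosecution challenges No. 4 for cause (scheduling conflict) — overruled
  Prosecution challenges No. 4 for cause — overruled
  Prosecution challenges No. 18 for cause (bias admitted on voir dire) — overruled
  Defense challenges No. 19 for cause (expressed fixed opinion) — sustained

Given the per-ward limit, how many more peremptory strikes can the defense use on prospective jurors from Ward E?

Defense peremptories so far: #14, #1 — 2 of 2 used, 0 left overall.
Against Ward E: #1 — 1 used; per-ward cap 2 leaves 1.
Binding limit: min(0, 1) = 0.

0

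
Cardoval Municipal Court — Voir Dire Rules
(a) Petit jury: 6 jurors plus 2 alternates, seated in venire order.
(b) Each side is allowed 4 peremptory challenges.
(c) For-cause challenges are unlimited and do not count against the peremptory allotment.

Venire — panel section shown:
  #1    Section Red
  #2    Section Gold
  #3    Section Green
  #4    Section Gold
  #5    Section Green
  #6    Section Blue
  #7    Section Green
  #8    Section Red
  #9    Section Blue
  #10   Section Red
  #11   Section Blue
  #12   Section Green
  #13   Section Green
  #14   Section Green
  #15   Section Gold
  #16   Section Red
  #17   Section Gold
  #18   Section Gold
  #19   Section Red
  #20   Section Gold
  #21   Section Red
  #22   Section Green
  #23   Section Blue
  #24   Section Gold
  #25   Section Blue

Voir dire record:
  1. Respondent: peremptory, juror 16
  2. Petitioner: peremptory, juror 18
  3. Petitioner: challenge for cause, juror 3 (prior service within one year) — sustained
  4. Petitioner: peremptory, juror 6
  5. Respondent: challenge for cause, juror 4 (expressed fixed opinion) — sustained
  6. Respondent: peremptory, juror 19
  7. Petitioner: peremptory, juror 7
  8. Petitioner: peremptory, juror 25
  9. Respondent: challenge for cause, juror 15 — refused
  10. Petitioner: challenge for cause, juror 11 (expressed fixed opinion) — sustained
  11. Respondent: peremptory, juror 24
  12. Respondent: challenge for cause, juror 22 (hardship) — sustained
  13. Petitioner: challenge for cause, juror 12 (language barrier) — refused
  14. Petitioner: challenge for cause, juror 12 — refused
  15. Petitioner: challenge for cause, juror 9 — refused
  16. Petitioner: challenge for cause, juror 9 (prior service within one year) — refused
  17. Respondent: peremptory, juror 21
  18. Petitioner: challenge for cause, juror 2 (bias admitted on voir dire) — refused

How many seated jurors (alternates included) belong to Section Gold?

1

Removed: #3, #4, #6, #7, #11, #16, #18, #19, #21, #22, #24, #25.
Seated (8 incl. alternates): #1, #2, #5, #8, #9, #10, #12, #13.
Of those, in Section Gold: #2 → 1.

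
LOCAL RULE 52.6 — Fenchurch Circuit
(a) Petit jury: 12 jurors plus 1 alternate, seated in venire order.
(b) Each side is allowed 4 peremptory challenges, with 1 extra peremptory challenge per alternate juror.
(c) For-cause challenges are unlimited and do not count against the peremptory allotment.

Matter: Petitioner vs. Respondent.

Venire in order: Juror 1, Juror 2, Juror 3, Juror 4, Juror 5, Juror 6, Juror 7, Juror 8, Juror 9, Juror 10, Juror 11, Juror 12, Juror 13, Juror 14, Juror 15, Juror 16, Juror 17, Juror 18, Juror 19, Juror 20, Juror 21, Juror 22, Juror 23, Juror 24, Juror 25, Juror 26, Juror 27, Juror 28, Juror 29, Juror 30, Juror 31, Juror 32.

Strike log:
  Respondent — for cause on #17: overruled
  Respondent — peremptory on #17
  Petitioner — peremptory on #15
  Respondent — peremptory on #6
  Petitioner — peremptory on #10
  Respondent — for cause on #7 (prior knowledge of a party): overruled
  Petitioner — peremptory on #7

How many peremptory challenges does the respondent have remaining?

3

Respondent allotment: 4 base + 1 × 1 alternate = 5.
Respondent peremptories used: #17, #6 — 2 (for-cause on #17, #7 don't count).
Remaining: 5 − 2 = 3.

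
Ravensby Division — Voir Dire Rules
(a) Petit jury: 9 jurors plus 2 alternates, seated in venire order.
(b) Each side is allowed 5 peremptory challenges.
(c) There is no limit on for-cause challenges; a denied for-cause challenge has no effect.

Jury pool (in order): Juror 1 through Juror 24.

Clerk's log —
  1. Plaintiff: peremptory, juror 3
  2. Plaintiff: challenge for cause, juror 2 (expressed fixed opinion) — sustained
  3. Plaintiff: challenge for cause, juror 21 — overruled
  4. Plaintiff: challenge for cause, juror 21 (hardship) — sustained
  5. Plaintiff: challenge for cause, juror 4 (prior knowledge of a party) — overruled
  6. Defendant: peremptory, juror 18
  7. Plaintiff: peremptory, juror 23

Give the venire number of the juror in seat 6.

Removed: #2, #3, #18, #21, #23. (#4 stays — for-cause denied.)
Seating in order: seats 1–9 → #1, #4, #5, #6, #7, #8, #9, #10, #11; alternates → #12, #13.
So seat 6 is #8.

8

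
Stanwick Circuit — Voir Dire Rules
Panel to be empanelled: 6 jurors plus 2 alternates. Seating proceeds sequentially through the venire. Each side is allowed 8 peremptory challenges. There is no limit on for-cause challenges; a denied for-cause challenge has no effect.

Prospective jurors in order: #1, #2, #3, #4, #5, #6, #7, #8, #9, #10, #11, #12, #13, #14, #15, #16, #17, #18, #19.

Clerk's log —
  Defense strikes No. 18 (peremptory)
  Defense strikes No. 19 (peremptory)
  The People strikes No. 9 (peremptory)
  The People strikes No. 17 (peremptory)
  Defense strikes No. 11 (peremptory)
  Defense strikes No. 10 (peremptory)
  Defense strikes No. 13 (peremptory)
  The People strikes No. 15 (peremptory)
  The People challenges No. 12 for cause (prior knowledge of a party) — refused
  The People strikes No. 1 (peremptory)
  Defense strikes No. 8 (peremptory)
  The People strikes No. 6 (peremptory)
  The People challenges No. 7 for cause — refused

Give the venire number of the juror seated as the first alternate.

Removed: #1, #6, #8, #9, #10, #11, #13, #15, #17, #18, #19. (#7, #12 stay — for-cause denied.)
Seating in order: seats 1–6 → #2, #3, #4, #5, #7, #12; alternates → #14, #16.
So alternate 1 is #14.

14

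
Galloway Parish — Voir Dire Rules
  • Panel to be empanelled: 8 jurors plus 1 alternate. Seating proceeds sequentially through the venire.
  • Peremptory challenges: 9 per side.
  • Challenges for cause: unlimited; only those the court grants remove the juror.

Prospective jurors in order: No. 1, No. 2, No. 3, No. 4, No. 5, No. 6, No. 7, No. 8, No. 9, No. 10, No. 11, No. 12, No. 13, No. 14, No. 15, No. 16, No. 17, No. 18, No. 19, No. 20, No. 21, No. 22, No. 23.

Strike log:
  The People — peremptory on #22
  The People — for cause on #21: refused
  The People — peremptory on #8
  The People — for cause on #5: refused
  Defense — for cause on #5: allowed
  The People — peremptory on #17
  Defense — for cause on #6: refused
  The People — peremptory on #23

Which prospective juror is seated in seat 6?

Removed: #5, #8, #17, #22, #23. (#6, #21 stay — for-cause denied.)
Seating in order: seats 1–8 → #1, #2, #3, #4, #6, #7, #9, #10; alternates → #11.
So seat 6 is #7.

7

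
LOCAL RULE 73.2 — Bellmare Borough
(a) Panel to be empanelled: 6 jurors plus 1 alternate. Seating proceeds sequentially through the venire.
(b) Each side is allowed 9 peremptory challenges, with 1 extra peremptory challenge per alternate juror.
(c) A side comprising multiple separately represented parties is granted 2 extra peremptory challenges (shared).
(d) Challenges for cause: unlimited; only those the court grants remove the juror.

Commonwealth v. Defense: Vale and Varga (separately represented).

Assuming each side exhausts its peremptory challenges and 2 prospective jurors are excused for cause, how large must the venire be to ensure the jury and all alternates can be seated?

Seats to fill: 6 + 1 alternates = 7.
Peremptories — Commonwealth: 9 + 1×1 = 10; Defense: 9 + 1×1 + 2 = 12; total 22.
For-cause removals: 2.
Minimum venire: 7 + 22 + 2 = 31.

31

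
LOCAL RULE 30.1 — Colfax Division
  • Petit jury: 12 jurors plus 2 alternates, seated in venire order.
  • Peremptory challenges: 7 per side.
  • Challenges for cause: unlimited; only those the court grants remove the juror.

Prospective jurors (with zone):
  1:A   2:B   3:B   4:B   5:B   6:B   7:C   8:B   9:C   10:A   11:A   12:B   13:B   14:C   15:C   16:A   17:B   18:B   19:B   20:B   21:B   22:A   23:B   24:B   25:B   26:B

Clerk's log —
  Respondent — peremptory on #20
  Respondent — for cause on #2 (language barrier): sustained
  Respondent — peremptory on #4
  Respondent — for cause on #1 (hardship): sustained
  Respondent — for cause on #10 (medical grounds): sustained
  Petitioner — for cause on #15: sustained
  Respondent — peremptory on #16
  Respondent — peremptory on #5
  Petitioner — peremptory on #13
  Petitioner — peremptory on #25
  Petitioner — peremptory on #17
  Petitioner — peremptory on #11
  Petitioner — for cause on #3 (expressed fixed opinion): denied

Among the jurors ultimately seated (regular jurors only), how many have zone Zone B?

Removed: #1, #2, #4, #5, #10, #11, #13, #15, #16, #17, #20, #25.
Seated jurors 1–12: #3, #6, #7, #8, #9, #12, #14, #18, #19, #21, #22, #23 (alternates #24, #26 not counted).
Of those, in Zone B: #3, #6, #8, #12, #18, #19, #21, #23 → 8.

8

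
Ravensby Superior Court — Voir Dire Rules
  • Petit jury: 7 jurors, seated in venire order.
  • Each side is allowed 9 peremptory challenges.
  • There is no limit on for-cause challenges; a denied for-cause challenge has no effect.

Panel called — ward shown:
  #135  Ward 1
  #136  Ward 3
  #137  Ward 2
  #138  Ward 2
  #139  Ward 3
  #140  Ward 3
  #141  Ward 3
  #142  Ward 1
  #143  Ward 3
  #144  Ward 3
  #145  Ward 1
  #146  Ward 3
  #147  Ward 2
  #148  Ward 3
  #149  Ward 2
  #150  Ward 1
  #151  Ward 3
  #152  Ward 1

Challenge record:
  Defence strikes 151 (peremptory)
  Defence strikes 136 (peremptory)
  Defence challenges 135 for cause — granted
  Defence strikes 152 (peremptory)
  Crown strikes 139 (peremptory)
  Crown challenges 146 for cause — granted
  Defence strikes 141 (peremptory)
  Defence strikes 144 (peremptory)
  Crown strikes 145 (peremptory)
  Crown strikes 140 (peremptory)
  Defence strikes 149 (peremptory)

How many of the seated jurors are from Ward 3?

2

Removed: #135, #136, #139, #140, #141, #144, #145, #146, #149, #151, #152.
Seated jurors 1–7: #137, #138, #142, #143, #147, #148, #150.
Of those, in Ward 3: #143, #148 → 2.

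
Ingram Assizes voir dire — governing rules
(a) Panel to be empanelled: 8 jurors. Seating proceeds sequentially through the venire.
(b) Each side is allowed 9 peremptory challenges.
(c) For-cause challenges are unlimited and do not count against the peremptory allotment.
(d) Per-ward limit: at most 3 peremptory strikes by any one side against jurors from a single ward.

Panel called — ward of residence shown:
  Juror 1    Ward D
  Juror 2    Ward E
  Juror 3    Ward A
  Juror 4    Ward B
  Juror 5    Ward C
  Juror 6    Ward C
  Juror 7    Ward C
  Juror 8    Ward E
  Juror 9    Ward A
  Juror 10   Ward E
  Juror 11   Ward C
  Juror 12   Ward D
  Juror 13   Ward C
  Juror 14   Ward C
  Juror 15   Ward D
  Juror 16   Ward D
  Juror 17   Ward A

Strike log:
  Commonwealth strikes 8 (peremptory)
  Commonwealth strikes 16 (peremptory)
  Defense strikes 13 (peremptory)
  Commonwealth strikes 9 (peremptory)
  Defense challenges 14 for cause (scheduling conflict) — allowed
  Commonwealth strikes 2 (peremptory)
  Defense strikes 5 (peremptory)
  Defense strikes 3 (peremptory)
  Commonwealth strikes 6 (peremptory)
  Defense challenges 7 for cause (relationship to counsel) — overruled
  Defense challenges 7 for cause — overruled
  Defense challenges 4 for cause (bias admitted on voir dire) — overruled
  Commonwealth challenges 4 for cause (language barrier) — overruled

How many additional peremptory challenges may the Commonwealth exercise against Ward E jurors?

1

Commonwealth peremptories so far: #8, #16, #9, #2, #6 — 5 of 9 used, 4 left overall.
Against Ward E: #8, #2 — 2 used; per-ward cap 3 leaves 1.
Binding limit: min(4, 1) = 1.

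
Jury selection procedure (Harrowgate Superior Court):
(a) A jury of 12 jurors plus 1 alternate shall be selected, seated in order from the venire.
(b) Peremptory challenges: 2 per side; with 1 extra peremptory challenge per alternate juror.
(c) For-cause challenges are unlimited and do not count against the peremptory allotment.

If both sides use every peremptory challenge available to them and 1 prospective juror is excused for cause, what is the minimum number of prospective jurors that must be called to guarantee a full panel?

20

Seats to fill: 12 + 1 alternates = 13.
Peremptories: 2 + 1×1 = 3 per side × 2 sides = 6.
For-cause removals: 1.
Minimum venire: 13 + 6 + 1 = 20.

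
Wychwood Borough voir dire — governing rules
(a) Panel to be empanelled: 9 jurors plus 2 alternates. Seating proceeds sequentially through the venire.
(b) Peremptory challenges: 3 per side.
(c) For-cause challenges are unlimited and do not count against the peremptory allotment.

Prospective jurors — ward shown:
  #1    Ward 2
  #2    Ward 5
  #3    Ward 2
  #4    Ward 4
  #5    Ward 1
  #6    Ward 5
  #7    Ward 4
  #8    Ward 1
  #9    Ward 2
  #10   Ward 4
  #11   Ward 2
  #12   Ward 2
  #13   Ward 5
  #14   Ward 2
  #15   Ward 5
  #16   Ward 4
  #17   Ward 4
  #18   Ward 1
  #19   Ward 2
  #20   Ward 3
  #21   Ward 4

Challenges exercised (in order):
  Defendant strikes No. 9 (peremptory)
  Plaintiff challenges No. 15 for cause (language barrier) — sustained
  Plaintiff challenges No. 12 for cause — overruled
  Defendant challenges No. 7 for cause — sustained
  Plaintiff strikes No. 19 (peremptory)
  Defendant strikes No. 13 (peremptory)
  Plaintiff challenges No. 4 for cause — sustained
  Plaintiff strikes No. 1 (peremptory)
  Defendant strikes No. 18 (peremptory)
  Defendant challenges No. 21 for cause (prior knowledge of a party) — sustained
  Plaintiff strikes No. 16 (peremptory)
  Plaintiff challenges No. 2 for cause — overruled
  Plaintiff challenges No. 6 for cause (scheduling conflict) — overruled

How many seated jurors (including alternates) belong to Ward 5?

2

Removed: #1, #4, #7, #9, #13, #15, #16, #18, #19, #21.
Seated (11 incl. alternates): #2, #3, #5, #6, #8, #10, #11, #12, #14, #17, #20.
Of those, in Ward 5: #2, #6 → 2.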